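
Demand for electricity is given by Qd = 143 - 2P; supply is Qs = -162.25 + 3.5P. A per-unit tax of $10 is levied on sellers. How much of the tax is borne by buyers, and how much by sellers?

Buyers bear 70/11, sellers bear 40/11

Pre-tax equilibrium: P* = 55.5, Q* = 32.
Tax on sellers shifts supply to Qs = -162.25 + 3.5(P − 10) = -197.25 + 3.5P.
143 - 2P = -197.25 + 3.5P gives buyer price Pb = 1361/22; sellers receive Ps = 1361/22 − 10 = 1141/22.
New quantity: Q = 143 − 2(1361/22) = 212/11.
Buyer burden = 1361/22 − 55.5 = 70/11; seller burden = 55.5 − 1141/22 = 40/11.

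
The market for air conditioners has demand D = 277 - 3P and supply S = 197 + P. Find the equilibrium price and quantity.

Set D = S: 277 - 3P = 197 + P.
80 = 4P, so P* = 20.
Q* = 277 − 3(20) = 217.

P* = 20, Q* = 217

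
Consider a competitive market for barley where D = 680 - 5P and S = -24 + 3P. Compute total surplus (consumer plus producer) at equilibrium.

Equilibrium: 680 - 5P = -24 + 3P gives P* = 88, Q* = 240.
Demand choke price: P = 136; supply starts at P = 8.
CS = ½(136 − 88)(240) = 5760; PS = ½(88 − 8)(240) = 9600.

Total surplus = 15360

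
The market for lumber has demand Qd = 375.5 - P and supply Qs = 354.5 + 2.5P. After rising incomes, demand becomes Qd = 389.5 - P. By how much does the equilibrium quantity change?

Original equilibrium: P* = 6, Q* = 369.5.
New equilibrium: 389.5 - P = 354.5 + 2.5P, so 35 = 3.5P and P' = 10; Q' = 389.5 − 1(10) = 379.5.
Change in quantity: 379.5 − 369.5 = 10.

ΔQ = 10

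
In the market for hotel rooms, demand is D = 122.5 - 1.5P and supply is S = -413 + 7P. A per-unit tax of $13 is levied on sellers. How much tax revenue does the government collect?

Tax revenue = 2639/17

Pre-tax equilibrium: P* = 63, Q* = 28.
Tax on sellers shifts supply to S = -413 + 7(P − 13) = -504 + 7P.
122.5 - 1.5P = -504 + 7P gives buyer price Pb = 1253/17; sellers receive Ps = 1253/17 − 13 = 1032/17.
New quantity: Q = 122.5 − 1.5(1253/17) = 203/17.
Revenue = 13 × 203/17 = 2639/17.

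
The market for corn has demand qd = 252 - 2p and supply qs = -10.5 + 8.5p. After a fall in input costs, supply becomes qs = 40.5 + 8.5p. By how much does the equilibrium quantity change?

Original equilibrium: p* = 25, q* = 202.
New equilibrium: 252 - 2p = 40.5 + 8.5p, so 211.5 = 10.5p and p' = 141/7; q' = 252 − 2(141/7) = 1482/7.
Change in quantity: 1482/7 − 202 = 68/7.

Δq = 68/7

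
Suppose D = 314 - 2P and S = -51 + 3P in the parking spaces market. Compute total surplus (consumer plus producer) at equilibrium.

Equilibrium: 314 - 2P = -51 + 3P gives P* = 73, Q* = 168.
Demand choke price: P = 157; supply starts at P = 17.
CS = ½(157 − 73)(168) = 7056; PS = ½(73 − 17)(168) = 4704.

Total surplus = 11760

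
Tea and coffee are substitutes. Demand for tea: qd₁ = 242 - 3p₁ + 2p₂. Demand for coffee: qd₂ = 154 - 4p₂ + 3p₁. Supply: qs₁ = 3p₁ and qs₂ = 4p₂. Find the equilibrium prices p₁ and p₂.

p₁ = 374/7, p₂ = 275/7

Market 1: 242 - 3p₁ + 2p₂ = 3p₁ → 6p₁ - 2p₂ = 242.
Market 2: 8p₂ - 3p₁ = 154.
Eliminating p₂: 8×(1) + 2×(2) gives 42p₁ = 2244, so p₁ = 374/7.
Back-substitute into (2): p₂ = (154 + 3×374/7) / 8 = 275/7.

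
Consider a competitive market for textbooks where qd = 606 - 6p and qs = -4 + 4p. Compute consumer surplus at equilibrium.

Consumer surplus = 4800

Equilibrium: 606 - 6p = -4 + 4p gives p* = 61, q* = 240.
Demand choke price (qd = 0): p = 101.
CS = ½(101 − 61)(240) = 4800.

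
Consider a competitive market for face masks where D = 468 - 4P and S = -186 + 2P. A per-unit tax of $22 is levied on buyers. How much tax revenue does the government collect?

Pre-tax equilibrium: P* = 109, Q* = 32.
Tax on buyers shifts demand to D = 468 − 4(P + 22) = 380 - 4P.
380 - 4P = -186 + 2P gives seller price Ps = 283/3; buyers pay Pb = 283/3 + 22 = 349/3.
New quantity: Q = 468 − 4(349/3) = 8/3.
Revenue = 22 × 8/3 = 176/3.

Tax revenue = 176/3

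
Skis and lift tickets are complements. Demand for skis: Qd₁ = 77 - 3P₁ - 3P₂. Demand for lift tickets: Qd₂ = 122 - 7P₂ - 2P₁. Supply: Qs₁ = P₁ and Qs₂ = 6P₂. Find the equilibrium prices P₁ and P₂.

P₁ = 635/46, P₂ = 167/23

Market 1: 77 - 3P₁ - 3P₂ = P₁ → 4P₁ + 3P₂ = 77.
Market 2: 13P₂ + 2P₁ = 122.
Eliminating P₂: 13×(1) − 3×(2) gives 46P₁ = 635, so P₁ = 635/46.
Back-substitute into (2): P₂ = (122 − 2×635/46) / 13 = 167/23.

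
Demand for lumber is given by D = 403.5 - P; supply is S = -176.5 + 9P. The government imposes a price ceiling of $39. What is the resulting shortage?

Equilibrium price would be P* = 58, so the ceiling at 39 binds.
At P = 39: D = 403.5 − 1(39) = 364.5, S = -176.5 + 9(39) = 174.5.
Shortage = 364.5 − 174.5 = 190.

Shortage = 190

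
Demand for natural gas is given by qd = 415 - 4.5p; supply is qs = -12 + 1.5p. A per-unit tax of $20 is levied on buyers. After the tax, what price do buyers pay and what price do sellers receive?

Pre-tax equilibrium: p* = 427/6, q* = 94.75.
Tax on buyers shifts demand to qd = 415 − 4.5(p + 20) = 325 - 4.5p.
325 - 4.5p = -12 + 1.5p gives seller price ps = 337/6; buyers pay pb = 337/6 + 20 = 457/6.
New quantity: q = 415 − 4.5(457/6) = 72.25.

Buyers pay 457/6, sellers receive 337/6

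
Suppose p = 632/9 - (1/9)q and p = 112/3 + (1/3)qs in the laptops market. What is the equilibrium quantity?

q* = 74

Set the two price expressions equal: 632/9 - (1/9)q = 112/3 + (1/3)q.
296/9 = (4/9)q, so q* = 74.
p* = 632/9 − (1/9)(74) = 62.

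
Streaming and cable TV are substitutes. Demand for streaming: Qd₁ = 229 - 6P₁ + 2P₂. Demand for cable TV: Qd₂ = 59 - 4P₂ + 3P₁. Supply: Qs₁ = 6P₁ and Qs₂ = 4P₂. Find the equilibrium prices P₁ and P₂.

Market 1: 229 - 6P₁ + 2P₂ = 6P₁ → 12P₁ - 2P₂ = 229.
Market 2: 8P₂ - 3P₁ = 59.
Eliminating P₂: 8×(1) + 2×(2) gives 90P₁ = 1950, so P₁ = 65/3.
Back-substitute into (2): P₂ = (59 + 3×65/3) / 8 = 15.5.

P₁ = 65/3, P₂ = 15.5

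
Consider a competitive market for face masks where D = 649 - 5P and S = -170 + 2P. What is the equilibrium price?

Set D = S: 649 - 5P = -170 + 2P.
819 = 7P, so P* = 117.
Q* = 649 − 5(117) = 64.

P* = 117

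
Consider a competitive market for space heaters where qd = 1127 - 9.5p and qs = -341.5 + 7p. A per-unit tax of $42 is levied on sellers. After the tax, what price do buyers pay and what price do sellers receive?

Buyers pay 1175/11, sellers receive 713/11

Pre-tax equilibrium: p* = 89, q* = 281.5.
Tax on sellers shifts supply to qs = -341.5 + 7(p − 42) = -635.5 + 7p.
1127 - 9.5p = -635.5 + 7p gives buyer price pb = 1175/11; sellers receive ps = 1175/11 − 42 = 713/11.
New quantity: q = 1127 − 9.5(1175/11) = 2469/22.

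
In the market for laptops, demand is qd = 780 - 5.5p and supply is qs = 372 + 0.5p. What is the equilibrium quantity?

Set qd = qs: 780 - 5.5p = 372 + 0.5p.
408 = 6p, so p* = 68.
q* = 780 − 5.5(68) = 406.

q* = 406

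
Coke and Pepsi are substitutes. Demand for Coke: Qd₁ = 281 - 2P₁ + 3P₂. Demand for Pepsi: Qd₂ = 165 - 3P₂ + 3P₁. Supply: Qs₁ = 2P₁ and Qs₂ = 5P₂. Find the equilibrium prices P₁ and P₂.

Market 1: 281 - 2P₁ + 3P₂ = 2P₁ → 4P₁ - 3P₂ = 281.
Market 2: 8P₂ - 3P₁ = 165.
Eliminating P₂: 8×(1) + 3×(2) gives 23P₁ = 2743, so P₁ = 2743/23.
Back-substitute into (2): P₂ = (165 + 3×2743/23) / 8 = 1503/23.

P₁ = 2743/23, P₂ = 1503/23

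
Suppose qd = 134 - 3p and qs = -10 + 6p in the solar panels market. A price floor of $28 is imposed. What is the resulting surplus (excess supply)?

Surplus = 108

Equilibrium price would be p* = 16, so the floor at 28 binds.
At p = 28: qd = 50, qs = 158.
Surplus = 158 − 50 = 108.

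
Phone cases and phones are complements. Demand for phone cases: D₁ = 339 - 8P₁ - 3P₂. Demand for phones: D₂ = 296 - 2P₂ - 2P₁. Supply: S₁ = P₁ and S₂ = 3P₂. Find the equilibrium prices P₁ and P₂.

Market 1: 339 - 8P₁ - 3P₂ = P₁ → 9P₁ + 3P₂ = 339.
Market 2: 5P₂ + 2P₁ = 296.
Eliminating P₂: 5×(1) − 3×(2) gives 39P₁ = 807, so P₁ = 269/13.
Back-substitute into (2): P₂ = (296 − 2×269/13) / 5 = 662/13.

P₁ = 269/13, P₂ = 662/13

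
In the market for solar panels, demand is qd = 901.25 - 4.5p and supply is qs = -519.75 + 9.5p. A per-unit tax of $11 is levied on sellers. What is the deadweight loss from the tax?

Deadweight loss = 20691/112

Pre-tax equilibrium: p* = 101.5, q* = 444.5.
Tax on sellers shifts supply to qs = -519.75 + 9.5(p − 11) = -624.25 + 9.5p.
901.25 - 4.5p = -624.25 + 9.5p gives buyer price pb = 3051/28; sellers receive ps = 3051/28 − 11 = 2743/28.
New quantity: q = 901.25 − 4.5(3051/28) = 23011/56.
DWL = ½ × 11 × (444.5 − 23011/56) = 20691/112.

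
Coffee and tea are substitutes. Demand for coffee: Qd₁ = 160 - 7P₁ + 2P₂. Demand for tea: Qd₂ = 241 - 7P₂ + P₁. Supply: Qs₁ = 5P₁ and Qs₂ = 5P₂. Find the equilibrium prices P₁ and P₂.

Market 1: 160 - 7P₁ + 2P₂ = 5P₁ → 12P₁ - 2P₂ = 160.
Market 2: 12P₂ - P₁ = 241.
Eliminating P₂: 12×(1) + 2×(2) gives 142P₁ = 2402, so P₁ = 1201/71.
Back-substitute into (2): P₂ = (241 + 1×1201/71) / 12 = 1526/71.

P₁ = 1201/71, P₂ = 1526/71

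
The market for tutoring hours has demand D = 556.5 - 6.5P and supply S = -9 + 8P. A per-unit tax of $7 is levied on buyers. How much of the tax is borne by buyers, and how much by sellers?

Buyers bear 112/29, sellers bear 91/29

Pre-tax equilibrium: P* = 39, Q* = 303.
Tax on buyers shifts demand to D = 556.5 − 6.5(P + 7) = 511 - 6.5P.
511 - 6.5P = -9 + 8P gives seller price Ps = 1040/29; buyers pay Pb = 1040/29 + 7 = 1243/29.
New quantity: Q = 556.5 − 6.5(1243/29) = 8059/29.
Buyer burden = 1243/29 − 39 = 112/29; seller burden = 39 − 1040/29 = 91/29.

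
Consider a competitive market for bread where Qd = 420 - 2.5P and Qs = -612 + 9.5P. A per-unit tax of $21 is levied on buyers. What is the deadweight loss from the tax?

Pre-tax equilibrium: P* = 86, Q* = 205.
Tax on buyers shifts demand to Qd = 420 − 2.5(P + 21) = 367.5 - 2.5P.
367.5 - 2.5P = -612 + 9.5P gives seller price Ps = 81.625; buyers pay Pb = 81.625 + 21 = 102.625.
New quantity: Q = 420 − 2.5(102.625) = 163.4375.
DWL = ½ × 21 × (205 − 163.4375) = 436.40625.

Deadweight loss = 436.40625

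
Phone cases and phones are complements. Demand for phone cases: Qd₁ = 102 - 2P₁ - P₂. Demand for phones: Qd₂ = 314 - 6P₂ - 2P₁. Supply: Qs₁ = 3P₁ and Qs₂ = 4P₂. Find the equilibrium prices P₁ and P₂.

Market 1: 102 - 2P₁ - P₂ = 3P₁ → 5P₁ + P₂ = 102.
Market 2: 10P₂ + 2P₁ = 314.
Eliminating P₂: 10×(1) − 1×(2) gives 48P₁ = 706, so P₁ = 353/24.
Back-substitute into (2): P₂ = (314 − 2×353/24) / 10 = 683/24.

P₁ = 353/24, P₂ = 683/24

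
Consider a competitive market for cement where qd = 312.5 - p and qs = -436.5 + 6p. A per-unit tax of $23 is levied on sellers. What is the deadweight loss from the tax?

Pre-tax equilibrium: p* = 107, q* = 205.5.
Tax on sellers shifts supply to qs = -436.5 + 6(p − 23) = -574.5 + 6p.
312.5 - p = -574.5 + 6p gives buyer price pb = 887/7; sellers receive ps = 887/7 − 23 = 726/7.
New quantity: q = 312.5 − 1(887/7) = 2601/14.
DWL = ½ × 23 × (205.5 − 2601/14) = 1587/7.

Deadweight loss = 1587/7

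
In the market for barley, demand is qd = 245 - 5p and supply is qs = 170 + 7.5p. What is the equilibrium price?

Set qd = qs: 245 - 5p = 170 + 7.5p.
75 = 12.5p, so p* = 6.
q* = 245 − 5(6) = 215.

p* = 6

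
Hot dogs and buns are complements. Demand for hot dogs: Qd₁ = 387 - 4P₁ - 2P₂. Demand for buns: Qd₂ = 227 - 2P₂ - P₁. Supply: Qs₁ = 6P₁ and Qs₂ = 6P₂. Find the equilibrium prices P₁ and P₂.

Market 1: 387 - 4P₁ - 2P₂ = 6P₁ → 10P₁ + 2P₂ = 387.
Market 2: 8P₂ + P₁ = 227.
Eliminating P₂: 8×(1) − 2×(2) gives 78P₁ = 2642, so P₁ = 1321/39.
Back-substitute into (2): P₂ = (227 − 1×1321/39) / 8 = 1883/78.

P₁ = 1321/39, P₂ = 1883/78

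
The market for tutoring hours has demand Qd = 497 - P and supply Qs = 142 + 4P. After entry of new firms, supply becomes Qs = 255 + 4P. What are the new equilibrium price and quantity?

P' = 48.4, Q' = 448.6

Original equilibrium: P* = 71, Q* = 426.
New equilibrium: 497 - P = 255 + 4P, so 242 = 5P and P' = 48.4; Q' = 497 − 1(48.4) = 448.6.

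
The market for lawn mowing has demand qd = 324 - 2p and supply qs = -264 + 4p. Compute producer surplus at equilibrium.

Producer surplus = 2048

Equilibrium: 324 - 2p = -264 + 4p gives p* = 98, q* = 128.
Supply starts at p = 66 (where qs = 0).
PS = ½(98 − 66)(128) = 2048.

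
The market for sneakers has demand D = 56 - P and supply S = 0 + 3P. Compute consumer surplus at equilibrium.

Consumer surplus = 882

Equilibrium: 56 - P = 0 + 3P gives P* = 14, Q* = 42.
Demand choke price (D = 0): P = 56.
CS = ½(56 − 14)(42) = 882.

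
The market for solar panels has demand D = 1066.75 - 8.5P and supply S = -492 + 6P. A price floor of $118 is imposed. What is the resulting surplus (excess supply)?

Surplus = 152.25

Equilibrium price would be P* = 107.5, so the floor at 118 binds.
At P = 118: D = 63.75, S = 216.
Surplus = 216 − 63.75 = 152.25.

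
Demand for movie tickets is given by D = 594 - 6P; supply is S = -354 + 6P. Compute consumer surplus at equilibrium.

Consumer surplus = 1200

Equilibrium: 594 - 6P = -354 + 6P gives P* = 79, Q* = 120.
Demand choke price (D = 0): P = 99.
CS = ½(99 − 79)(120) = 1200.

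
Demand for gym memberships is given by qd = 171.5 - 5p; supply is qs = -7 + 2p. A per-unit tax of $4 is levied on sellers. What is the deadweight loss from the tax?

Pre-tax equilibrium: p* = 25.5, q* = 44.
Tax on sellers shifts supply to qs = -7 + 2(p − 4) = -15 + 2p.
171.5 - 5p = -15 + 2p gives buyer price pb = 373/14; sellers receive ps = 373/14 − 4 = 317/14.
New quantity: q = 171.5 − 5(373/14) = 268/7.
DWL = ½ × 4 × (44 − 268/7) = 80/7.

Deadweight loss = 80/7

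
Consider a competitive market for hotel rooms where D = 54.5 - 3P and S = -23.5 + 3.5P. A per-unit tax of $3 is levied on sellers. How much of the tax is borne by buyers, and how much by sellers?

Buyers bear 21/13, sellers bear 18/13

Pre-tax equilibrium: P* = 12, Q* = 18.5.
Tax on sellers shifts supply to S = -23.5 + 3.5(P − 3) = -34 + 3.5P.
54.5 - 3P = -34 + 3.5P gives buyer price Pb = 177/13; sellers receive Ps = 177/13 − 3 = 138/13.
New quantity: Q = 54.5 − 3(177/13) = 355/26.
Buyer burden = 177/13 − 12 = 21/13; seller burden = 12 − 138/13 = 18/13.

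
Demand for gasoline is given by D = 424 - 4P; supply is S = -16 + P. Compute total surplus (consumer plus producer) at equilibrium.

Equilibrium: 424 - 4P = -16 + P gives P* = 88, Q* = 72.
Demand choke price: P = 106; supply starts at P = 16.
CS = ½(106 − 88)(72) = 648; PS = ½(88 − 16)(72) = 2592.

Total surplus = 3240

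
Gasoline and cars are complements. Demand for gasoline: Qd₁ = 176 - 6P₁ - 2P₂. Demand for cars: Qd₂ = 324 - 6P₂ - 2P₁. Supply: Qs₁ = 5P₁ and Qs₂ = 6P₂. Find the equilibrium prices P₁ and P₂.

Market 1: 176 - 6P₁ - 2P₂ = 5P₁ → 11P₁ + 2P₂ = 176.
Market 2: 12P₂ + 2P₁ = 324.
Eliminating P₂: 12×(1) − 2×(2) gives 128P₁ = 1464, so P₁ = 11.4375.
Back-substitute into (2): P₂ = (324 − 2×11.4375) / 12 = 25.09375.

P₁ = 11.4375, P₂ = 25.09375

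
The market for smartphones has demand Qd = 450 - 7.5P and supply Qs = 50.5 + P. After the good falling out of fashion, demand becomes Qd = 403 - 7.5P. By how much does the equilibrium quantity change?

Original equilibrium: P* = 47, Q* = 97.5.
New equilibrium: 403 - 7.5P = 50.5 + P, so 352.5 = 8.5P and P' = 705/17; Q' = 403 − 7.5(705/17) = 3127/34.
Change in quantity: 3127/34 − 97.5 = -94/17.

ΔQ = -94/17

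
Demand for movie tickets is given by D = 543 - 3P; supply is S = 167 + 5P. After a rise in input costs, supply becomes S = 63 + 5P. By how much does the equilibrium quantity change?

Original equilibrium: P* = 47, Q* = 402.
New equilibrium: 543 - 3P = 63 + 5P, so 480 = 8P and P' = 60; Q' = 543 − 3(60) = 363.
Change in quantity: 363 − 402 = -39.

ΔQ = -39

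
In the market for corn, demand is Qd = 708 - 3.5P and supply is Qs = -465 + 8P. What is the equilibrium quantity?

Q* = 351

Set Qd = Qs: 708 - 3.5P = -465 + 8P.
1173 = 11.5P, so P* = 102.
Q* = 708 − 3.5(102) = 351.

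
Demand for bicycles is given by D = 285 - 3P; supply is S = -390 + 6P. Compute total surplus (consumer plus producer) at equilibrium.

Equilibrium: 285 - 3P = -390 + 6P gives P* = 75, Q* = 60.
Demand choke price: P = 95; supply starts at P = 65.
CS = ½(95 − 75)(60) = 600; PS = ½(75 − 65)(60) = 300.

Total surplus = 900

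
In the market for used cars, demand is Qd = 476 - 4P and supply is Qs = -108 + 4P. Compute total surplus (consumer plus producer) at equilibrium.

Equilibrium: 476 - 4P = -108 + 4P gives P* = 73, Q* = 184.
Demand choke price: P = 119; supply starts at P = 27.
CS = ½(119 − 73)(184) = 4232; PS = ½(73 − 27)(184) = 4232.

Total surplus = 8464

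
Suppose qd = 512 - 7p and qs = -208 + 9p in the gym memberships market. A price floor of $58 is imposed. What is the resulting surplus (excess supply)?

Equilibrium price would be p* = 45, so the floor at 58 binds.
At p = 58: qd = 106, qs = 314.
Surplus = 314 − 106 = 208.

Surplus = 208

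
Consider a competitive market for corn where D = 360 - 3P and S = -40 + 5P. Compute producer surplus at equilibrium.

Equilibrium: 360 - 3P = -40 + 5P gives P* = 50, Q* = 210.
Supply starts at P = 8 (where S = 0).
PS = ½(50 − 8)(210) = 4410.

Producer surplus = 4410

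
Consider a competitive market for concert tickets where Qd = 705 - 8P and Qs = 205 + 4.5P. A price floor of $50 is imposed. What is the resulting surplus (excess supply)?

Surplus = 125

Equilibrium price would be P* = 40, so the floor at 50 binds.
At P = 50: Qd = 305, Qs = 430.
Surplus = 430 − 305 = 125.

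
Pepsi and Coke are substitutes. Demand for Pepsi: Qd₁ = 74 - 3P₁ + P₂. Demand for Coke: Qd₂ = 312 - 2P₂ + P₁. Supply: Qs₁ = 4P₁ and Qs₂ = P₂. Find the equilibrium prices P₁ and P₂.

P₁ = 26.7, P₂ = 112.9

Market 1: 74 - 3P₁ + P₂ = 4P₁ → 7P₁ - P₂ = 74.
Market 2: 3P₂ - P₁ = 312.
Eliminating P₂: 3×(1) + 1×(2) gives 20P₁ = 534, so P₁ = 26.7.
Back-substitute into (2): P₂ = (312 + 1×26.7) / 3 = 112.9.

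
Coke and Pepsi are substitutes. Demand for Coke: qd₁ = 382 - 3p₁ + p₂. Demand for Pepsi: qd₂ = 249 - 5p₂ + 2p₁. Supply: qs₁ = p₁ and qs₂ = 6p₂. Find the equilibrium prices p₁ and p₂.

p₁ = 4451/42, p₂ = 880/21

Market 1: 382 - 3p₁ + p₂ = p₁ → 4p₁ - p₂ = 382.
Market 2: 11p₂ - 2p₁ = 249.
Eliminating p₂: 11×(1) + 1×(2) gives 42p₁ = 4451, so p₁ = 4451/42.
Back-substitute into (2): p₂ = (249 + 2×4451/42) / 11 = 880/21.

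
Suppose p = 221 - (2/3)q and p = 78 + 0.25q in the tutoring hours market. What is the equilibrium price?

p* = 117

Set the two price expressions equal: 221 - (2/3)q = 78 + 0.25q.
143 = (11/12)q, so q* = 156.
p* = 221 − (2/3)(156) = 117.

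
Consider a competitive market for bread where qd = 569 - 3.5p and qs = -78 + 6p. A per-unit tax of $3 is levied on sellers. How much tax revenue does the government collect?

Pre-tax equilibrium: p* = 1294/19, q* = 6282/19.
Tax on sellers shifts supply to qs = -78 + 6(p − 3) = -96 + 6p.
569 - 3.5p = -96 + 6p gives buyer price pb = 70; sellers receive ps = 70 − 3 = 67.
New quantity: q = 569 − 3.5(70) = 324.
Revenue = 3 × 324 = 972.

Tax revenue = 972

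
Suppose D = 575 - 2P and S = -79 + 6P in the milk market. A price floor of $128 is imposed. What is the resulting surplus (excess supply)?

Equilibrium price would be P* = 81.75, so the floor at 128 binds.
At P = 128: D = 319, S = 689.
Surplus = 689 − 319 = 370.

Surplus = 370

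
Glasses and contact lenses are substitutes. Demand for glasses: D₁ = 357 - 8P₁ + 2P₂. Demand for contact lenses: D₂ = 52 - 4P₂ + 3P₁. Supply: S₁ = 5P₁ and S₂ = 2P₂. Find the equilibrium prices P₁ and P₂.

Market 1: 357 - 8P₁ + 2P₂ = 5P₁ → 13P₁ - 2P₂ = 357.
Market 2: 6P₂ - 3P₁ = 52.
Eliminating P₂: 6×(1) + 2×(2) gives 72P₁ = 2246, so P₁ = 1123/36.
Back-substitute into (2): P₂ = (52 + 3×1123/36) / 6 = 1747/72.

P₁ = 1123/36, P₂ = 1747/72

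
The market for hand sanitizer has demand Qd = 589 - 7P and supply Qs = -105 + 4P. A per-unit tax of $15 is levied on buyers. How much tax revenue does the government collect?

Tax revenue = 18015/11

Pre-tax equilibrium: P* = 694/11, Q* = 1621/11.
Tax on buyers shifts demand to Qd = 589 − 7(P + 15) = 484 - 7P.
484 - 7P = -105 + 4P gives seller price Ps = 589/11; buyers pay Pb = 589/11 + 15 = 754/11.
New quantity: Q = 589 − 7(754/11) = 1201/11.
Revenue = 15 × 1201/11 = 18015/11.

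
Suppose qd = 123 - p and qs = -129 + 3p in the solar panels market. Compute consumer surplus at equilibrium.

Consumer surplus = 1800

Equilibrium: 123 - p = -129 + 3p gives p* = 63, q* = 60.
Demand choke price (qd = 0): p = 123.
CS = ½(123 − 63)(60) = 1800.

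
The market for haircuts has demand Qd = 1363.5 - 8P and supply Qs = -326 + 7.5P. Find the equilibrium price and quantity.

P* = 109, Q* = 491.5

Set Qd = Qs: 1363.5 - 8P = -326 + 7.5P.
1689.5 = 15.5P, so P* = 109.
Q* = 1363.5 − 8(109) = 491.5.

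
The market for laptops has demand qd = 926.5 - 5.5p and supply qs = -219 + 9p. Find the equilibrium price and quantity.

p* = 79, q* = 492

Set qd = qs: 926.5 - 5.5p = -219 + 9p.
1145.5 = 14.5p, so p* = 79.
q* = 926.5 − 5.5(79) = 492.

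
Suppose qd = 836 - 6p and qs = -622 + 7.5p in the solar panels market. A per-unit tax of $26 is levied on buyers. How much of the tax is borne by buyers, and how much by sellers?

Buyers bear 130/9, sellers bear 104/9

Pre-tax equilibrium: p* = 108, q* = 188.
Tax on buyers shifts demand to qd = 836 − 6(p + 26) = 680 - 6p.
680 - 6p = -622 + 7.5p gives seller price ps = 868/9; buyers pay pb = 868/9 + 26 = 1102/9.
New quantity: q = 836 − 6(1102/9) = 304/3.
Buyer burden = 1102/9 − 108 = 130/9; seller burden = 108 − 868/9 = 104/9.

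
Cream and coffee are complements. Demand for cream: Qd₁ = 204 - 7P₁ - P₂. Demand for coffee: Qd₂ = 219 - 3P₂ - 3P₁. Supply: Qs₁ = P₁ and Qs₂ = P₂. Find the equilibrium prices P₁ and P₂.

Market 1: 204 - 7P₁ - P₂ = P₁ → 8P₁ + P₂ = 204.
Market 2: 4P₂ + 3P₁ = 219.
Eliminating P₂: 4×(1) − 1×(2) gives 29P₁ = 597, so P₁ = 597/29.
Back-substitute into (2): P₂ = (219 − 3×597/29) / 4 = 1140/29.

P₁ = 597/29, P₂ = 1140/29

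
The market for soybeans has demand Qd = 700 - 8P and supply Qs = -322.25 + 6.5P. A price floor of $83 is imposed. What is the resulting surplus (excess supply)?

Surplus = 181.25

Equilibrium price would be P* = 70.5, so the floor at 83 binds.
At P = 83: Qd = 36, Qs = 217.25.
Surplus = 217.25 − 36 = 181.25.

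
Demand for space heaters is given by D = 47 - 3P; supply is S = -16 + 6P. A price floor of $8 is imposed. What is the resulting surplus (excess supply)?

Surplus = 9

Equilibrium price would be P* = 7, so the floor at 8 binds.
At P = 8: D = 23, S = 32.
Surplus = 32 − 23 = 9.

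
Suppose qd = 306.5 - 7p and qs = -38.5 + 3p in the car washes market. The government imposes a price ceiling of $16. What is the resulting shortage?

Shortage = 185

Equilibrium price would be p* = 34.5, so the ceiling at 16 binds.
At p = 16: qd = 306.5 − 7(16) = 194.5, qs = -38.5 + 3(16) = 9.5.
Shortage = 194.5 − 9.5 = 185.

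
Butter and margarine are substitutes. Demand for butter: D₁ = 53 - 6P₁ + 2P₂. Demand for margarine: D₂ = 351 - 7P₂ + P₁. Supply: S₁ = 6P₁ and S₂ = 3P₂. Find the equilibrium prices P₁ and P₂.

P₁ = 616/59, P₂ = 4265/118

Market 1: 53 - 6P₁ + 2P₂ = 6P₁ → 12P₁ - 2P₂ = 53.
Market 2: 10P₂ - P₁ = 351.
Eliminating P₂: 10×(1) + 2×(2) gives 118P₁ = 1232, so P₁ = 616/59.
Back-substitute into (2): P₂ = (351 + 1×616/59) / 10 = 4265/118.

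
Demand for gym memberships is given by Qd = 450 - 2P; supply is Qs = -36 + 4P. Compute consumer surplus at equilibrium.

Consumer surplus = 20736

Equilibrium: 450 - 2P = -36 + 4P gives P* = 81, Q* = 288.
Demand choke price (Qd = 0): P = 225.
CS = ½(225 − 81)(288) = 20736.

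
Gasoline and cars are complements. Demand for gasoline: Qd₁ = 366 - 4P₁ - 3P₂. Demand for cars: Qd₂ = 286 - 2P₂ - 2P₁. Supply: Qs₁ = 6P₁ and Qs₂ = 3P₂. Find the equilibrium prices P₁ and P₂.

P₁ = 243/11, P₂ = 532/11

Market 1: 366 - 4P₁ - 3P₂ = 6P₁ → 10P₁ + 3P₂ = 366.
Market 2: 5P₂ + 2P₁ = 286.
Eliminating P₂: 5×(1) − 3×(2) gives 44P₁ = 972, so P₁ = 243/11.
Back-substitute into (2): P₂ = (286 − 2×243/11) / 5 = 532/11.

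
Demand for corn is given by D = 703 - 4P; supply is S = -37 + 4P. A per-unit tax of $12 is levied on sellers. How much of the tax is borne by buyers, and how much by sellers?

Pre-tax equilibrium: P* = 92.5, Q* = 333.
Tax on sellers shifts supply to S = -37 + 4(P − 12) = -85 + 4P.
703 - 4P = -85 + 4P gives buyer price Pb = 98.5; sellers receive Ps = 98.5 − 12 = 86.5.
New quantity: Q = 703 − 4(98.5) = 309.
Buyer burden = 98.5 − 92.5 = 6; seller burden = 92.5 − 86.5 = 6.

Buyers bear $6, sellers bear $6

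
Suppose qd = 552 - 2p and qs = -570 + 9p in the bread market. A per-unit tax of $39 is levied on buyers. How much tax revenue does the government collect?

Pre-tax equilibrium: p* = 102, q* = 348.
Tax on buyers shifts demand to qd = 552 − 2(p + 39) = 474 - 2p.
474 - 2p = -570 + 9p gives seller price ps = 1044/11; buyers pay pb = 1044/11 + 39 = 1473/11.
New quantity: q = 552 − 2(1473/11) = 3126/11.
Revenue = 39 × 3126/11 = 121914/11.

Tax revenue = 121914/11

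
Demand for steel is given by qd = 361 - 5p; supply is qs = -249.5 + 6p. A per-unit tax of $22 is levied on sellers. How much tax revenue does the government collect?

Pre-tax equilibrium: p* = 55.5, q* = 83.5.
Tax on sellers shifts supply to qs = -249.5 + 6(p − 22) = -381.5 + 6p.
361 - 5p = -381.5 + 6p gives buyer price pb = 67.5; sellers receive ps = 67.5 − 22 = 45.5.
New quantity: q = 361 − 5(67.5) = 23.5.
Revenue = 22 × 23.5 = 517.

Tax revenue = 517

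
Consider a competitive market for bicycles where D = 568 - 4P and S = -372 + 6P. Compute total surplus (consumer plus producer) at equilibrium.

Equilibrium: 568 - 4P = -372 + 6P gives P* = 94, Q* = 192.
Demand choke price: P = 142; supply starts at P = 62.
CS = ½(142 − 94)(192) = 4608; PS = ½(94 − 62)(192) = 3072.

Total surplus = 7680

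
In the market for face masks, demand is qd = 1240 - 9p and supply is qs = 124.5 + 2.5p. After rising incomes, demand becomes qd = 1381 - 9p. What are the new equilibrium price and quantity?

p' = 2513/23, q' = 9146/23

Original equilibrium: p* = 97, q* = 367.
New equilibrium: 1381 - 9p = 124.5 + 2.5p, so 1256.5 = 11.5p and p' = 2513/23; q' = 1381 − 9(2513/23) = 9146/23.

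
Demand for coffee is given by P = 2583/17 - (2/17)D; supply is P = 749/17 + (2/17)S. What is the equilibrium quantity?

Set the two price expressions equal: 2583/17 - (2/17)Q = 749/17 + (2/17)Q.
1834/17 = (4/17)Q, so Q* = 458.5.
P* = 2583/17 − (2/17)(458.5) = 98.

Q* = 458.5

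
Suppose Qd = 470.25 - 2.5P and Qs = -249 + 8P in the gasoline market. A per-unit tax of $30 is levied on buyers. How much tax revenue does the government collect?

Pre-tax equilibrium: P* = 68.5, Q* = 299.
Tax on buyers shifts demand to Qd = 470.25 − 2.5(P + 30) = 395.25 - 2.5P.
395.25 - 2.5P = -249 + 8P gives seller price Ps = 859/14; buyers pay Pb = 859/14 + 30 = 1279/14.
New quantity: Q = 470.25 − 2.5(1279/14) = 1693/7.
Revenue = 30 × 1693/7 = 50790/7.

Tax revenue = 50790/7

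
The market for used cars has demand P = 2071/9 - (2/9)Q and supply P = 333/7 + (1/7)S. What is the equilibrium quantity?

Q* = 500

Set the two price expressions equal: 2071/9 - (2/9)Q = 333/7 + (1/7)Q.
11500/63 = (23/63)Q, so Q* = 500.
P* = 2071/9 − (2/9)(500) = 119.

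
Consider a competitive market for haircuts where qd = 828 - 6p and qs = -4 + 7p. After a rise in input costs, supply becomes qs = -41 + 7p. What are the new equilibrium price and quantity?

Original equilibrium: p* = 64, q* = 444.
New equilibrium: 828 - 6p = -41 + 7p, so 869 = 13p and p' = 869/13; q' = 828 − 6(869/13) = 5550/13.

p' = 869/13, q' = 5550/13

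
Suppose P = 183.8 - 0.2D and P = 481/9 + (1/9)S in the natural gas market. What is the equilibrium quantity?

Set the two price expressions equal: 183.8 - 0.2Q = 481/9 + (1/9)Q.
5866/45 = (14/45)Q, so Q* = 419.
P* = 183.8 − (0.2)(419) = 100.

Q* = 419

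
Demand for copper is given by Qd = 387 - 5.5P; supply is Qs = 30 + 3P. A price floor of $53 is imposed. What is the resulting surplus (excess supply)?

Equilibrium price would be P* = 42, so the floor at 53 binds.
At P = 53: Qd = 95.5, Qs = 189.
Surplus = 189 − 95.5 = 93.5.

Surplus = 93.5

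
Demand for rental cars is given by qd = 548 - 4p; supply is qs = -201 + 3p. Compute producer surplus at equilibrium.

Equilibrium: 548 - 4p = -201 + 3p gives p* = 107, q* = 120.
Supply starts at p = 67 (where qs = 0).
PS = ½(107 − 67)(120) = 2400.

Producer surplus = 2400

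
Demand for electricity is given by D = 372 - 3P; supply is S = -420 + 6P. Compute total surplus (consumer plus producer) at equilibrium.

Total surplus = 2916

Equilibrium: 372 - 3P = -420 + 6P gives P* = 88, Q* = 108.
Demand choke price: P = 124; supply starts at P = 70.
CS = ½(124 − 88)(108) = 1944; PS = ½(88 − 70)(108) = 972.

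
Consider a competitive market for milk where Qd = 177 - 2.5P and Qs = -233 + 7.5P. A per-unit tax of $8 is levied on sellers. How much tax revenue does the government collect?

Pre-tax equilibrium: P* = 41, Q* = 74.5.
Tax on sellers shifts supply to Qs = -233 + 7.5(P − 8) = -293 + 7.5P.
177 - 2.5P = -293 + 7.5P gives buyer price Pb = 47; sellers receive Ps = 47 − 8 = 39.
New quantity: Q = 177 − 2.5(47) = 59.5.
Revenue = 8 × 59.5 = 476.

Tax revenue = 476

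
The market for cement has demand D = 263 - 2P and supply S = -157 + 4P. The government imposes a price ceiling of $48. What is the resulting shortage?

Shortage = 132

Equilibrium price would be P* = 70, so the ceiling at 48 binds.
At P = 48: D = 263 − 2(48) = 167, S = -157 + 4(48) = 35.
Shortage = 167 − 35 = 132.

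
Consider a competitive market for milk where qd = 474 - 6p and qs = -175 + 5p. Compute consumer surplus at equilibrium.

Consumer surplus = 1200

Equilibrium: 474 - 6p = -175 + 5p gives p* = 59, q* = 120.
Demand choke price (qd = 0): p = 79.
CS = ½(79 − 59)(120) = 1200.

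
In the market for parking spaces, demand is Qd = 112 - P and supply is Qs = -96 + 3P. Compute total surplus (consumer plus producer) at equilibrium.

Total surplus = 2400

Equilibrium: 112 - P = -96 + 3P gives P* = 52, Q* = 60.
Demand choke price: P = 112; supply starts at P = 32.
CS = ½(112 − 52)(60) = 1800; PS = ½(52 − 32)(60) = 600.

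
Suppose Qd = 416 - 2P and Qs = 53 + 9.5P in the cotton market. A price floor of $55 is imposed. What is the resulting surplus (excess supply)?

Equilibrium price would be P* = 726/23, so the floor at 55 binds.
At P = 55: Qd = 306, Qs = 575.5.
Surplus = 575.5 − 306 = 269.5.

Surplus = 269.5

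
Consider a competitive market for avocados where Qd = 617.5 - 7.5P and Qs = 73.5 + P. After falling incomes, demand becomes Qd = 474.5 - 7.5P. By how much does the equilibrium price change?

Original equilibrium: P* = 64, Q* = 137.5.
New equilibrium: 474.5 - 7.5P = 73.5 + P, so 401 = 8.5P and P' = 802/17; Q' = 474.5 − 7.5(802/17) = 4103/34.
Change in price: 802/17 − 64 = -286/17.

ΔP = -286/17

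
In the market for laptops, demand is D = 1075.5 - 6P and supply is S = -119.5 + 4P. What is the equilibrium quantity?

Set D = S: 1075.5 - 6P = -119.5 + 4P.
1195 = 10P, so P* = 119.5.
Q* = 1075.5 − 6(119.5) = 358.5.

Q* = 358.5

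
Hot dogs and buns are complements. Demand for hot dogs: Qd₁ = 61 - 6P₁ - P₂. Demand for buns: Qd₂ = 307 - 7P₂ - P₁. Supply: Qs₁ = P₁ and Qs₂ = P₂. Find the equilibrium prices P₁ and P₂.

Market 1: 61 - 6P₁ - P₂ = P₁ → 7P₁ + P₂ = 61.
Market 2: 8P₂ + P₁ = 307.
Eliminating P₂: 8×(1) − 1×(2) gives 55P₁ = 181, so P₁ = 181/55.
Back-substitute into (2): P₂ = (307 − 1×181/55) / 8 = 2088/55.

P₁ = 181/55, P₂ = 2088/55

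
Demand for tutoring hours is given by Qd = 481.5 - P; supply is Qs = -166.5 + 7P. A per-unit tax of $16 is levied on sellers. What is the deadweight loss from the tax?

Pre-tax equilibrium: P* = 81, Q* = 400.5.
Tax on sellers shifts supply to Qs = -166.5 + 7(P − 16) = -278.5 + 7P.
481.5 - P = -278.5 + 7P gives buyer price Pb = 95; sellers receive Ps = 95 − 16 = 79.
New quantity: Q = 481.5 − 1(95) = 386.5.
DWL = ½ × 16 × (400.5 − 386.5) = 112.

Deadweight loss = 112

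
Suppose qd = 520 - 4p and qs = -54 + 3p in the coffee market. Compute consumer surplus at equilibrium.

Consumer surplus = 4608

Equilibrium: 520 - 4p = -54 + 3p gives p* = 82, q* = 192.
Demand choke price (qd = 0): p = 130.
CS = ½(130 − 82)(192) = 4608.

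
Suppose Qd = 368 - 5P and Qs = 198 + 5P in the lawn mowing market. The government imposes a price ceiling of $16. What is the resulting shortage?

Shortage = 10

Equilibrium price would be P* = 17, so the ceiling at 16 binds.
At P = 16: Qd = 368 − 5(16) = 288, Qs = 198 + 5(16) = 278.
Shortage = 288 − 278 = 10.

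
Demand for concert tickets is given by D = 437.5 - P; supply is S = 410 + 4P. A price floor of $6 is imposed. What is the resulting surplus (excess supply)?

Equilibrium price would be P* = 5.5, so the floor at 6 binds.
At P = 6: D = 431.5, S = 434.
Surplus = 434 − 431.5 = 2.5.

Surplus = 2.5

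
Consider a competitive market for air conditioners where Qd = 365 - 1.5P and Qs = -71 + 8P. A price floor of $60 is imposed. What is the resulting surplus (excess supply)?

Equilibrium price would be P* = 872/19, so the floor at 60 binds.
At P = 60: Qd = 275, Qs = 409.
Surplus = 409 − 275 = 134.

Surplus = 134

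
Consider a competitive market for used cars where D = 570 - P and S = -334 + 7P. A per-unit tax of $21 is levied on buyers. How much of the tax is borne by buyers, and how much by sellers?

Buyers bear $18.375, sellers bear $2.625

Pre-tax equilibrium: P* = 113, Q* = 457.
Tax on buyers shifts demand to D = 570 − 1(P + 21) = 549 - P.
549 - P = -334 + 7P gives seller price Ps = 110.375; buyers pay Pb = 110.375 + 21 = 131.375.
New quantity: Q = 570 − 1(131.375) = 438.625.
Buyer burden = 131.375 − 113 = 18.375; seller burden = 113 − 110.375 = 2.625.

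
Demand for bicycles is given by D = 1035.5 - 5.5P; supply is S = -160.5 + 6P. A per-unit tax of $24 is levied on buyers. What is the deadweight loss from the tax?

Pre-tax equilibrium: P* = 104, Q* = 463.5.
Tax on buyers shifts demand to D = 1035.5 − 5.5(P + 24) = 903.5 - 5.5P.
903.5 - 5.5P = -160.5 + 6P gives seller price Ps = 2128/23; buyers pay Pb = 2128/23 + 24 = 2680/23.
New quantity: Q = 1035.5 − 5.5(2680/23) = 18153/46.
DWL = ½ × 24 × (463.5 − 18153/46) = 19008/23.

Deadweight loss = 19008/23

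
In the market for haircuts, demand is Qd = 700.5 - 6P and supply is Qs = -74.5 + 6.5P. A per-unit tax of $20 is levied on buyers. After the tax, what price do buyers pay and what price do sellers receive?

Pre-tax equilibrium: P* = 62, Q* = 328.5.
Tax on buyers shifts demand to Qd = 700.5 − 6(P + 20) = 580.5 - 6P.
580.5 - 6P = -74.5 + 6.5P gives seller price Ps = 52.4; buyers pay Pb = 52.4 + 20 = 72.4.
New quantity: Q = 700.5 − 6(72.4) = 266.1.

Buyers pay $72.4, sellers receive $52.4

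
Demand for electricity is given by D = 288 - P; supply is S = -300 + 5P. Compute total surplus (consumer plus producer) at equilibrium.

Equilibrium: 288 - P = -300 + 5P gives P* = 98, Q* = 190.
Demand choke price: P = 288; supply starts at P = 60.
CS = ½(288 − 98)(190) = 18050; PS = ½(98 − 60)(190) = 3610.

Total surplus = 21660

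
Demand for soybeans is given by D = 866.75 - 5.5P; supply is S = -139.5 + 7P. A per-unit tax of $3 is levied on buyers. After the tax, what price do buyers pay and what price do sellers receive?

Buyers pay $82.18, sellers receive $79.18

Pre-tax equilibrium: P* = 80.5, Q* = 424.
Tax on buyers shifts demand to D = 866.75 − 5.5(P + 3) = 850.25 - 5.5P.
850.25 - 5.5P = -139.5 + 7P gives seller price Ps = 79.18; buyers pay Pb = 79.18 + 3 = 82.18.
New quantity: Q = 866.75 − 5.5(82.18) = 414.76.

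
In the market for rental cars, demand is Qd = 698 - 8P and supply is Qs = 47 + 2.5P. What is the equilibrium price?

Set Qd = Qs: 698 - 8P = 47 + 2.5P.
651 = 10.5P, so P* = 62.
Q* = 698 − 8(62) = 202.

P* = 62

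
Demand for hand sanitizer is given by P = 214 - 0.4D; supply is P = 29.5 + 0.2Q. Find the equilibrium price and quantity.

P* = 91, Q* = 307.5

Set the two price expressions equal: 214 - 0.4Q = 29.5 + 0.2Q.
184.5 = 0.6Q, so Q* = 307.5.
P* = 214 − (0.4)(307.5) = 91.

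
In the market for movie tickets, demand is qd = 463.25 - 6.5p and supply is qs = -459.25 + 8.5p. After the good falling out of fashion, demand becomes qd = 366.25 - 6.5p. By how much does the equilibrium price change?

Δp = -97/15

Original equilibrium: p* = 61.5, q* = 63.5.
New equilibrium: 366.25 - 6.5p = -459.25 + 8.5p, so 825.5 = 15p and p' = 1651/30; q' = 366.25 − 6.5(1651/30) = 128/15.
Change in price: 1651/30 − 61.5 = -97/15.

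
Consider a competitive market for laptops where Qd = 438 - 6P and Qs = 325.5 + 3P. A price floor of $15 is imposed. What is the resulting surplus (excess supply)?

Equilibrium price would be P* = 12.5, so the floor at 15 binds.
At P = 15: Qd = 348, Qs = 370.5.
Surplus = 370.5 − 348 = 22.5.

Surplus = 22.5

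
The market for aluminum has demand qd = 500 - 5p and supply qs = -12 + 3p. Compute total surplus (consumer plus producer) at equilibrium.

Total surplus = 8640

Equilibrium: 500 - 5p = -12 + 3p gives p* = 64, q* = 180.
Demand choke price: p = 100; supply starts at p = 4.
CS = ½(100 − 64)(180) = 3240; PS = ½(64 − 4)(180) = 5400.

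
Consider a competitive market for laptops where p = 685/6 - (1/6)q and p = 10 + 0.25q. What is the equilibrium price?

Set the two price expressions equal: 685/6 - (1/6)q = 10 + 0.25q.
625/6 = (5/12)q, so q* = 250.
p* = 685/6 − (1/6)(250) = 72.5.

p* = 72.5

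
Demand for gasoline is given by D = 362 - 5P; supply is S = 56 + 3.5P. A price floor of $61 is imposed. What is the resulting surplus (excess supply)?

Equilibrium price would be P* = 36, so the floor at 61 binds.
At P = 61: D = 57, S = 269.5.
Surplus = 269.5 − 57 = 212.5.

Surplus = 212.5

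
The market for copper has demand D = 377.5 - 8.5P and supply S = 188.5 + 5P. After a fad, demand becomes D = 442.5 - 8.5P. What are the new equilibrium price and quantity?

Original equilibrium: P* = 14, Q* = 258.5.
New equilibrium: 442.5 - 8.5P = 188.5 + 5P, so 254 = 13.5P and P' = 508/27; Q' = 442.5 − 8.5(508/27) = 15259/54.

P' = 508/27, Q' = 15259/54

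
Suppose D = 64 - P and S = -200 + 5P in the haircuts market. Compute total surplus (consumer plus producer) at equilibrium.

Equilibrium: 64 - P = -200 + 5P gives P* = 44, Q* = 20.
Demand choke price: P = 64; supply starts at P = 40.
CS = ½(64 − 44)(20) = 200; PS = ½(44 − 40)(20) = 40.

Total surplus = 240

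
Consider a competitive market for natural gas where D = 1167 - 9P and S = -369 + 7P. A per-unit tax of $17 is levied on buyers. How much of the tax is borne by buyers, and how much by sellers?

Pre-tax equilibrium: P* = 96, Q* = 303.
Tax on buyers shifts demand to D = 1167 − 9(P + 17) = 1014 - 9P.
1014 - 9P = -369 + 7P gives seller price Ps = 86.4375; buyers pay Pb = 86.4375 + 17 = 103.4375.
New quantity: Q = 1167 − 9(103.4375) = 236.0625.
Buyer burden = 103.4375 − 96 = 7.4375; seller burden = 96 − 86.4375 = 9.5625.

Buyers bear $7.4375, sellers bear $9.5625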